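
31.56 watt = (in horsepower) 0.04232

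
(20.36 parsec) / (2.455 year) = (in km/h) 2.921e+10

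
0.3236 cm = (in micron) 3236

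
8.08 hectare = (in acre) 19.97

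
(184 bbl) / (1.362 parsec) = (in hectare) 6.961e-20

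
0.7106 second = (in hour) 0.0001974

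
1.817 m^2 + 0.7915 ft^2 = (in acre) 0.0004672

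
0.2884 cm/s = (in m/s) 0.002884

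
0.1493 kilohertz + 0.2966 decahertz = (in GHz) 1.523e-07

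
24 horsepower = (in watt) 1.79e+04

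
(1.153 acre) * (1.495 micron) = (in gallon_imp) 1.534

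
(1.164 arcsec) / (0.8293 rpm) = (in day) 7.521e-10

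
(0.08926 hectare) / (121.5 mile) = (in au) 3.051e-14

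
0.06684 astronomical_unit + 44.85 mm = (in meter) 9.999e+09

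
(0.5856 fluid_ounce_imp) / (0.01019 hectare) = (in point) 0.0004629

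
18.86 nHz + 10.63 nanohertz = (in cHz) 2.949e-06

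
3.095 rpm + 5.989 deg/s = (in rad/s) 0.4286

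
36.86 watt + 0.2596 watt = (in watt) 37.12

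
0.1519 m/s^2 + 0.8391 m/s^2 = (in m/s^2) 0.991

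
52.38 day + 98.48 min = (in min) 7.553e+04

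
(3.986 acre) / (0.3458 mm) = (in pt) 1.322e+11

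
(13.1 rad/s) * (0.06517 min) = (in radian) 51.22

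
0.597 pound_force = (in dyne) 2.656e+05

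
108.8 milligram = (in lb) 0.0002399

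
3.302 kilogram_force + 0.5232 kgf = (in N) 37.51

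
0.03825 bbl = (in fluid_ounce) 205.6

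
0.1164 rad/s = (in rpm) 1.112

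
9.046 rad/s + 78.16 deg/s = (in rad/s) 10.41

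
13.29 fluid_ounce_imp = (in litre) 0.3776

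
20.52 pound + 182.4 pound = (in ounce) 3247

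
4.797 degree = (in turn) 0.01332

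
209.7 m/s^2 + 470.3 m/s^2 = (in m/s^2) 680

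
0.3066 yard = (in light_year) 2.963e-17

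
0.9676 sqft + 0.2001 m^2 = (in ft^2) 3.121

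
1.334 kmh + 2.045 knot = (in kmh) 5.121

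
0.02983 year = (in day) 10.89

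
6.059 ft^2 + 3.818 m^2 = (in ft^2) 47.16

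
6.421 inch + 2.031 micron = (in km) 0.0001631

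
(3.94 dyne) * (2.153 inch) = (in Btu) 2.042e-09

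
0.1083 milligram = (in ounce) 3.82e-06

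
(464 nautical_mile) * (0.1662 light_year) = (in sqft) 1.454e+22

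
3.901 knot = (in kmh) 7.225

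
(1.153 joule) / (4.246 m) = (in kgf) 0.02769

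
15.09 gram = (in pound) 0.03327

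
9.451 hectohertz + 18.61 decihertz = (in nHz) 9.47e+11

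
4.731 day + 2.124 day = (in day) 6.855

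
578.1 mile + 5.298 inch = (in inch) 3.663e+07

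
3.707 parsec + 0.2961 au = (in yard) 1.251e+17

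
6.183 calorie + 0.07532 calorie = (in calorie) 6.258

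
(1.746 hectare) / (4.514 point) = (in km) 1.096e+04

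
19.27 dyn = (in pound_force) 4.332e-05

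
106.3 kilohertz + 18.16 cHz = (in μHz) 1.063e+11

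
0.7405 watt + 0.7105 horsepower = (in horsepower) 0.7115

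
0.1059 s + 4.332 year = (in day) 1581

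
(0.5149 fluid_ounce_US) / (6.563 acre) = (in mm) 5.733e-07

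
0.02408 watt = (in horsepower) 3.229e-05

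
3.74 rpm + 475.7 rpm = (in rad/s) 50.21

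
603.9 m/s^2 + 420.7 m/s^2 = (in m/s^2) 1025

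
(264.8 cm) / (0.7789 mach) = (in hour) 2.773e-06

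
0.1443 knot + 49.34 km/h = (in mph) 30.82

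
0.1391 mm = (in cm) 0.01391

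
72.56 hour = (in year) 0.008283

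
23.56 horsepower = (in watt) 1.757e+04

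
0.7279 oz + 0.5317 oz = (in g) 35.71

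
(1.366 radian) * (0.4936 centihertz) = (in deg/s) 0.3863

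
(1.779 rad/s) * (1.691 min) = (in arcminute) 6.205e+05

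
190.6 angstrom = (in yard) 2.084e-08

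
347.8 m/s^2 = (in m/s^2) 347.8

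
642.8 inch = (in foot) 53.57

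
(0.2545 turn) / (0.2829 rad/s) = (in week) 9.346e-06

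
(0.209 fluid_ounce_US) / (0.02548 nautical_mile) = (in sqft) 1.41e-06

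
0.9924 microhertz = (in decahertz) 9.924e-08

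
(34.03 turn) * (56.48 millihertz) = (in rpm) 115.3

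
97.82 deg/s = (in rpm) 16.3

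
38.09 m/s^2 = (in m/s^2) 38.09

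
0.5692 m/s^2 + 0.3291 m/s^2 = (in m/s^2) 0.8983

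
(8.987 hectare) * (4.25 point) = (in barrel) 847.5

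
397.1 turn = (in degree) 1.43e+05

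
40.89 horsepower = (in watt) 3.049e+04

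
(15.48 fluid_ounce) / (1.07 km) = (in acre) 1.057e-10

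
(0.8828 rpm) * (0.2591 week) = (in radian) 1.449e+04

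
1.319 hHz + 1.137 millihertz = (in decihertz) 1319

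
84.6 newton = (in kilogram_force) 8.627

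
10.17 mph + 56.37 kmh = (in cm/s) 2020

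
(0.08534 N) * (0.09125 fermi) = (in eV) 48.6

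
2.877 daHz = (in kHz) 0.02877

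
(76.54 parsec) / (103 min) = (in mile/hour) 8.549e+14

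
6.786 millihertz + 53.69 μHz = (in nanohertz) 6.84e+06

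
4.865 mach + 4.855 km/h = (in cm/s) 1.658e+05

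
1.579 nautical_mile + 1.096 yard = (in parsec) 9.48e-14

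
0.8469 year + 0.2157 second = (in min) 4.451e+05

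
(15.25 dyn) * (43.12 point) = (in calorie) 5.544e-07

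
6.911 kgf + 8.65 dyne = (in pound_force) 15.24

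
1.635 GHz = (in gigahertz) 1.635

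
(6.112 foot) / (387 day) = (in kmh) 2.006e-07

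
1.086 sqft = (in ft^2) 1.086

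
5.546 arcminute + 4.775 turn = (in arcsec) 6.189e+06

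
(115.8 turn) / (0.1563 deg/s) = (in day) 3.087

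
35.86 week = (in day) 251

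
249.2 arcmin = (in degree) 4.153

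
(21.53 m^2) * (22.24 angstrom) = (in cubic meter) 4.788e-08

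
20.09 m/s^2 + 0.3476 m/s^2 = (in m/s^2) 20.44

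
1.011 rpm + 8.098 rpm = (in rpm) 9.109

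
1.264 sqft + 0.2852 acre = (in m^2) 1154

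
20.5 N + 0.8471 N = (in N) 21.35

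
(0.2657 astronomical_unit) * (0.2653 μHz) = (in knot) 2.05e+04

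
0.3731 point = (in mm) 0.1316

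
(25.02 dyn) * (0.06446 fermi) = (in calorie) 3.855e-21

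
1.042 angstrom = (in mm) 1.042e-07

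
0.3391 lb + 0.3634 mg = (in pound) 0.3391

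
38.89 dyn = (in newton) 0.0003889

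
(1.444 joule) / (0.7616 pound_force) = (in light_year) 4.505e-17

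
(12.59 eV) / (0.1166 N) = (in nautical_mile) 9.341e-21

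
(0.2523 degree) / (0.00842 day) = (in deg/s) 0.0003468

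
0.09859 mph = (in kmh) 0.1587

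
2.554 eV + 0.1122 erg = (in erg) 0.1122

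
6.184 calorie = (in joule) 25.87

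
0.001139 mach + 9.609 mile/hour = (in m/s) 4.683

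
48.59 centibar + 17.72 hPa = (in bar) 0.5036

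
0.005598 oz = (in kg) 0.0001587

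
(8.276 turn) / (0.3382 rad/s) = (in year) 4.876e-06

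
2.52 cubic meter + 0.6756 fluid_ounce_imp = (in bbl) 15.85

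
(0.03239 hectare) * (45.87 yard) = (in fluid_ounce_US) 4.594e+08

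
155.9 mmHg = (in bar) 0.2078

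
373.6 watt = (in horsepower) 0.501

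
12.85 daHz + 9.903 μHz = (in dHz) 1285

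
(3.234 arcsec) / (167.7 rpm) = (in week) 1.476e-12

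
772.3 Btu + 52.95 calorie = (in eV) 5.087e+24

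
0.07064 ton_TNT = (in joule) 2.956e+08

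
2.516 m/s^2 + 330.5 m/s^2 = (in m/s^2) 333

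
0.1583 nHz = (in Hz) 1.583e-10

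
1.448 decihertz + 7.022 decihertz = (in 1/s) 0.847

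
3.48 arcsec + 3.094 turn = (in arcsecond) 4.01e+06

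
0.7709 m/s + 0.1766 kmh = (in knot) 1.594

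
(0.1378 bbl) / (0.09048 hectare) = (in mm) 0.02421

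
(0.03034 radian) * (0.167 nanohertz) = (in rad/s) 5.067e-12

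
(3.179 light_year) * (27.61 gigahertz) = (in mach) 2.439e+24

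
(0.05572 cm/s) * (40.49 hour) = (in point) 2.302e+05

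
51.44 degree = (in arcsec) 1.852e+05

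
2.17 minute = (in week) 0.0002153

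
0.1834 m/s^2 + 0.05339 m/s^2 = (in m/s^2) 0.2368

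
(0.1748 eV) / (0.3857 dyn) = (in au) 4.854e-26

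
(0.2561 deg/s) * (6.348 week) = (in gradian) 1.092e+06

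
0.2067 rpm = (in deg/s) 1.24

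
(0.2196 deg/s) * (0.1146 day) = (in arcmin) 1.305e+05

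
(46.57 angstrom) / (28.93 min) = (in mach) 7.879e-15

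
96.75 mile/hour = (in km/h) 155.7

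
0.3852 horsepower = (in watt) 287.2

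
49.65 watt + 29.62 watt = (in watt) 79.27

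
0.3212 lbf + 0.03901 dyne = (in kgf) 0.1457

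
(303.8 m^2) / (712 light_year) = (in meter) 4.51e-17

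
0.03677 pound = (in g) 16.68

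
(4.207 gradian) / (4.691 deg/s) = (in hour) 0.0002242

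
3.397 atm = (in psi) 49.92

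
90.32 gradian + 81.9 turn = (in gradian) 3.285e+04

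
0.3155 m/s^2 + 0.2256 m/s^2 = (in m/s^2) 0.5411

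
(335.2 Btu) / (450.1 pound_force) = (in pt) 5.007e+05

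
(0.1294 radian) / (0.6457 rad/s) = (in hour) 5.567e-05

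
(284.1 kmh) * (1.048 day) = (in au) 4.777e-05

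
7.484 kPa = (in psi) 1.085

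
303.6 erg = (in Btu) 2.878e-08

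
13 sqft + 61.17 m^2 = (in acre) 0.01541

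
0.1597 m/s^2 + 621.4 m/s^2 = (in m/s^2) 621.6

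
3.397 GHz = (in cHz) 3.397e+11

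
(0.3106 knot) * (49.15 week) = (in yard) 5.194e+06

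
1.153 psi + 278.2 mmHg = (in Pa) 4.504e+04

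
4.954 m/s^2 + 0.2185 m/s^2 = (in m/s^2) 5.172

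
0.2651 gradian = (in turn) 0.0006628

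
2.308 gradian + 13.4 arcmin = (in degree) 2.301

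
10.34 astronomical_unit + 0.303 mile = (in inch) 6.09e+13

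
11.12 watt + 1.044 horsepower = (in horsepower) 1.059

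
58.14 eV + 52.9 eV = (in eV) 111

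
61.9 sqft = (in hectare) 0.0005751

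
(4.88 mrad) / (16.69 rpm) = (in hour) 7.756e-07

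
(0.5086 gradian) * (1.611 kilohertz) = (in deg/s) 737.4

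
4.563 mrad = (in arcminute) 15.69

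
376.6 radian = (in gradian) 2.398e+04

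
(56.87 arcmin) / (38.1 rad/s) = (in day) 5.025e-09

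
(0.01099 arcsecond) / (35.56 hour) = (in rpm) 3.974e-12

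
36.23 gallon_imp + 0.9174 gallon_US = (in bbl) 1.058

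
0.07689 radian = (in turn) 0.01224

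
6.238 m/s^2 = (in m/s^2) 6.238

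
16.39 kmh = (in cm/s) 455.3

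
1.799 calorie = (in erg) 7.527e+07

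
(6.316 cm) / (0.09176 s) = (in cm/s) 68.83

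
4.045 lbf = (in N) 17.99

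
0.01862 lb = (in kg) 0.008446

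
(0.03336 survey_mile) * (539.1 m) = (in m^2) 2.894e+04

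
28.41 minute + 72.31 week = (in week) 72.31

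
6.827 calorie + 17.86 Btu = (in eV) 1.178e+23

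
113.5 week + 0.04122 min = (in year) 2.177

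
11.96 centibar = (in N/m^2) 1.196e+04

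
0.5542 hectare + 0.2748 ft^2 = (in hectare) 0.5542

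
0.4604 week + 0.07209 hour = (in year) 0.008838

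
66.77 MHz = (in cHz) 6.677e+09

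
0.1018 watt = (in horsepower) 0.0001365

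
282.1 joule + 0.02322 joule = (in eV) 1.761e+21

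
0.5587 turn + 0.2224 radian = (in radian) 3.733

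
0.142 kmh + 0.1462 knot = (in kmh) 0.4128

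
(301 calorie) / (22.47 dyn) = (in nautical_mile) 3026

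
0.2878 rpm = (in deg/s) 1.727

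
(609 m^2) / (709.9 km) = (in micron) 857.9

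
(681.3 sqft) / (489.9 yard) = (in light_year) 1.493e-17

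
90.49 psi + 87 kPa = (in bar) 7.109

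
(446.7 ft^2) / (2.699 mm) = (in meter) 1.538e+04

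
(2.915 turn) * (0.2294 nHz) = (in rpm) 4.012e-08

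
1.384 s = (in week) 2.288e-06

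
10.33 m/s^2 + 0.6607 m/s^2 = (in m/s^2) 10.99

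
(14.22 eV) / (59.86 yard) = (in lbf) 9.357e-21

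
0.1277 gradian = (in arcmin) 6.896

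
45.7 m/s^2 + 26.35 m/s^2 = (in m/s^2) 72.05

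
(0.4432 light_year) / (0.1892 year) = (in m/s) 7.027e+08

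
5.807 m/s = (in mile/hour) 12.99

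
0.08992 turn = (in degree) 32.37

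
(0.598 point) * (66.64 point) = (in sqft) 5.338e-05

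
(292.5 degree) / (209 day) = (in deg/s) 1.62e-05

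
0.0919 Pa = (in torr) 0.0006893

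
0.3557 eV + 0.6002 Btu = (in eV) 3.952e+21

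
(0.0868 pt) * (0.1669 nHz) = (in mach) 1.501e-17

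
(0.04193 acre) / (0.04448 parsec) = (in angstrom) 0.001236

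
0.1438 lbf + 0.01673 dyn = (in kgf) 0.06523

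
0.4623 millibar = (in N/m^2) 46.23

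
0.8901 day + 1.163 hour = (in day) 0.9386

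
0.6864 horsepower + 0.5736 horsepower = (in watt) 939.6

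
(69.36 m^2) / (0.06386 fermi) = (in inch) 4.276e+19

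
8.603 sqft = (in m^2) 0.7992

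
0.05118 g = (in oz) 0.001805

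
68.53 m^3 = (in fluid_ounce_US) 2.317e+06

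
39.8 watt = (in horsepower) 0.05337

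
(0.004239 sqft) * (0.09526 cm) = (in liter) 0.0003751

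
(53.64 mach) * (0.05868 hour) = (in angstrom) 3.858e+16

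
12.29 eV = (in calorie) 4.706e-19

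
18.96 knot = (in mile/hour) 21.82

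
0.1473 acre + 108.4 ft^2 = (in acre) 0.1498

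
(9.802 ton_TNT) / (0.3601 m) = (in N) 1.139e+11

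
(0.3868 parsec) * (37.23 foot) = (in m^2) 1.354e+17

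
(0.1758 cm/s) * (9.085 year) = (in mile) 313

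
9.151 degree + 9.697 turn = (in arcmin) 2.1e+05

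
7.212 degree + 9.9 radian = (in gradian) 638.3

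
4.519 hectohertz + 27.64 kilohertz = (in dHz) 2.809e+05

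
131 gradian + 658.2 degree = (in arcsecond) 2.794e+06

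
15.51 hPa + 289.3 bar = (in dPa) 2.893e+08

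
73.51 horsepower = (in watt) 5.482e+04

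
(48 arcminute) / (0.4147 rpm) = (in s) 0.3215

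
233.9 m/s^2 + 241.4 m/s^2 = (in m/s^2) 475.3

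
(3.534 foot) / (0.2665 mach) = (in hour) 3.297e-06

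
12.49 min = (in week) 0.001239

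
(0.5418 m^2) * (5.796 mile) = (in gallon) 1.335e+06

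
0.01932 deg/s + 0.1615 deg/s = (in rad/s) 0.003156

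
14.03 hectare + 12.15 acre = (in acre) 46.82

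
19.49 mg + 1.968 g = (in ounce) 0.07011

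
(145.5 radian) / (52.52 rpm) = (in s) 26.46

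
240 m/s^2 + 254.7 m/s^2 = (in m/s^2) 494.7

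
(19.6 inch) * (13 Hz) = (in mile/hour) 14.48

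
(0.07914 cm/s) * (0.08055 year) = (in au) 1.344e-08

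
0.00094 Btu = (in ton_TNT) 2.37e-10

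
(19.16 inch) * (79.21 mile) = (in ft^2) 6.678e+05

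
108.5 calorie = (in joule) 454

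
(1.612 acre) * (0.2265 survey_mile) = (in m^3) 2.378e+06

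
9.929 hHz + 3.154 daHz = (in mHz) 1.024e+06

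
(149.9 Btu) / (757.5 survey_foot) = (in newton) 685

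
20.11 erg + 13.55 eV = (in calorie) 4.806e-07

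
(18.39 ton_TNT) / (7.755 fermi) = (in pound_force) 2.231e+24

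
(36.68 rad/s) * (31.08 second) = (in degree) 6.532e+04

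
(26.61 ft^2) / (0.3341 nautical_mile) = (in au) 2.671e-14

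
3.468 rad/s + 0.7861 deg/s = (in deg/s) 199.5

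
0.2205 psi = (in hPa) 15.2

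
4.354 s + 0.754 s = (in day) 5.912e-05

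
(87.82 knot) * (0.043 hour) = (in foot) 2.294e+04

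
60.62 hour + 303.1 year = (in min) 1.593e+08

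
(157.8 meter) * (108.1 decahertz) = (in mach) 501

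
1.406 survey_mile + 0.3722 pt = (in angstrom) 2.263e+13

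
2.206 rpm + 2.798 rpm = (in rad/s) 0.524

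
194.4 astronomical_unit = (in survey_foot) 9.541e+13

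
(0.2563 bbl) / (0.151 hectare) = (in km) 2.699e-08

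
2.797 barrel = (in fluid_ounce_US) 1.504e+04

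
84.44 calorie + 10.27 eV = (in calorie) 84.44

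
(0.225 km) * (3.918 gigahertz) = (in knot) 1.714e+12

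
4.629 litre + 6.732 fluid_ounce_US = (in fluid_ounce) 163.3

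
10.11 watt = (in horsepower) 0.01356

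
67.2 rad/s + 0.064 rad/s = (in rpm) 642.3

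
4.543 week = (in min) 4.579e+04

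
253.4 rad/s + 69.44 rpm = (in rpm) 2489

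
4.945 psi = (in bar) 0.3409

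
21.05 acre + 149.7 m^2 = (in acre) 21.09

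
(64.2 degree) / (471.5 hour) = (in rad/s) 6.601e-07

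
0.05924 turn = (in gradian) 23.7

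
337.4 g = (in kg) 0.3374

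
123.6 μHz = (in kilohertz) 1.236e-07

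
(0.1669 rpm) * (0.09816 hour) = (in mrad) 6176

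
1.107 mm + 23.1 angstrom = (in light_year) 1.17e-19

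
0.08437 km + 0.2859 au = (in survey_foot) 1.403e+11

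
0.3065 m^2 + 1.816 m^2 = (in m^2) 2.123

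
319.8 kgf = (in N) 3136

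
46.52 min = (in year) 8.851e-05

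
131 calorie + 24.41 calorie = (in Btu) 0.6163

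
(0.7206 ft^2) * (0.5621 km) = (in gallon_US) 9941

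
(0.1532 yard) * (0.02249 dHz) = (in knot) 0.0006124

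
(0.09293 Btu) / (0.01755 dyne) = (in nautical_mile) 3.017e+05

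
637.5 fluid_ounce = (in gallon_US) 4.98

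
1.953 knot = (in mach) 0.002951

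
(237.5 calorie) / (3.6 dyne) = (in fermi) 2.76e+22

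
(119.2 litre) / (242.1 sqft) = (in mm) 5.3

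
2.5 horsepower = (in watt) 1864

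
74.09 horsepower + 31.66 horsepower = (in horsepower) 105.8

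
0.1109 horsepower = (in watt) 82.7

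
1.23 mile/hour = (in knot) 1.069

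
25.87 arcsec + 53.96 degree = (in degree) 53.97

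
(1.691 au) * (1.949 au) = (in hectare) 7.376e+18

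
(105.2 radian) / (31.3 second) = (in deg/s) 192.6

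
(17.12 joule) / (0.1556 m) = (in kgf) 11.22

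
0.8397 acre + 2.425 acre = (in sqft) 1.422e+05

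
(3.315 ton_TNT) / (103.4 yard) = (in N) 1.467e+08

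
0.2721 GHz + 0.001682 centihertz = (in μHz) 2.721e+14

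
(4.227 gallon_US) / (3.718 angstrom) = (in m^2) 4.304e+07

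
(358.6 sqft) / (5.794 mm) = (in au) 3.844e-08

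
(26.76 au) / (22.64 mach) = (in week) 858.6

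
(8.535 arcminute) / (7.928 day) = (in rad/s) 3.625e-09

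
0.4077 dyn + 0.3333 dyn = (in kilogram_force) 7.556e-07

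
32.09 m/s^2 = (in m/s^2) 32.09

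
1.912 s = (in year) 6.063e-08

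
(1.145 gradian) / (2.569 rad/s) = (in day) 8.103e-08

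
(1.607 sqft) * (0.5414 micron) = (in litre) 8.083e-05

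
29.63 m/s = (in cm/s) 2963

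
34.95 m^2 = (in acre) 0.008636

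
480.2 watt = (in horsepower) 0.644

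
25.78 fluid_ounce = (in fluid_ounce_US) 25.78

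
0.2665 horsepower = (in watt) 198.7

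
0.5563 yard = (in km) 0.0005087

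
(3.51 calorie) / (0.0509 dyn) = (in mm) 2.885e+10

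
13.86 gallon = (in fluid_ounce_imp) 1847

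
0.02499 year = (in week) 1.303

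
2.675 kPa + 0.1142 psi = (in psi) 0.5022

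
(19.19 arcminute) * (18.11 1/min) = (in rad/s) 0.001685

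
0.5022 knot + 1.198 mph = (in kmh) 2.858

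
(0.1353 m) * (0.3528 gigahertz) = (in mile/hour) 1.068e+08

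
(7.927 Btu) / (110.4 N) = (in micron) 7.576e+07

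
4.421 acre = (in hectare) 1.789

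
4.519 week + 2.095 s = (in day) 31.63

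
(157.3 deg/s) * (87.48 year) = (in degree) 4.34e+11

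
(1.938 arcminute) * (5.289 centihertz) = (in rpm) 0.0002847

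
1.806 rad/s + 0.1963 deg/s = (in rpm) 17.28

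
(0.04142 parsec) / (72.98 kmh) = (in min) 1.051e+12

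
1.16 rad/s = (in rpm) 11.08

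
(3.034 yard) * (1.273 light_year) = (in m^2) 3.341e+16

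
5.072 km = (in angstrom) 5.072e+13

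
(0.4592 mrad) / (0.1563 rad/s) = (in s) 0.002938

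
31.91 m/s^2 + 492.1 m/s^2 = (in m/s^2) 524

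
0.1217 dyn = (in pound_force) 2.736e-07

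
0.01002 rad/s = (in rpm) 0.09568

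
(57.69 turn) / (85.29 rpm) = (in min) 0.6764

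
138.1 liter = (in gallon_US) 36.48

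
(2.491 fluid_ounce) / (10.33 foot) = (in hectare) 2.34e-09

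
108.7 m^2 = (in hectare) 0.01087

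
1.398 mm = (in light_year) 1.478e-19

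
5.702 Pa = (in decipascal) 57.02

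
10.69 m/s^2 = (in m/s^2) 10.69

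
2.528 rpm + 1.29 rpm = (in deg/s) 22.91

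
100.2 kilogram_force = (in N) 982.6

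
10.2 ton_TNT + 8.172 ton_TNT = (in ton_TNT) 18.37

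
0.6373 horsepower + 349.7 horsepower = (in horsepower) 350.3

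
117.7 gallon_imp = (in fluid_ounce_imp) 1.883e+04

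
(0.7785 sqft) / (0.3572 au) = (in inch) 5.329e-11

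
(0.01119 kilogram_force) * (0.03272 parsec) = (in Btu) 1.05e+11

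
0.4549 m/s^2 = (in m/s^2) 0.4549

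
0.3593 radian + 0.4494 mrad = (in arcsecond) 7.42e+04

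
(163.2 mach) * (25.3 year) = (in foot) 1.455e+14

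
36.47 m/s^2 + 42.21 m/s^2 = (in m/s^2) 78.68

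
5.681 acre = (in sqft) 2.475e+05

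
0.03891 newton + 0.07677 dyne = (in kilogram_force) 0.003968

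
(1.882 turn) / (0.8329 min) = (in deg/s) 13.56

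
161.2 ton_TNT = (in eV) 4.21e+30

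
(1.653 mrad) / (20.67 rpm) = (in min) 1.273e-05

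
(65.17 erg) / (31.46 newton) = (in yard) 2.265e-07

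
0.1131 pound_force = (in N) 0.5031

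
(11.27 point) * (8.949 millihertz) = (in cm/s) 0.003558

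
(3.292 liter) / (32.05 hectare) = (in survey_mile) 6.382e-12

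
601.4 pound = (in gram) 2.728e+05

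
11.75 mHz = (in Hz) 0.01175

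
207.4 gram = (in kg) 0.2074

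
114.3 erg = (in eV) 7.134e+13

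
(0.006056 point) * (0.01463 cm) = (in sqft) 3.364e-09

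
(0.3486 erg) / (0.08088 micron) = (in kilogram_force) 0.04395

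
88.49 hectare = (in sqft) 9.525e+06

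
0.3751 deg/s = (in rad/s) 0.006547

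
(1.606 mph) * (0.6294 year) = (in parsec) 4.618e-10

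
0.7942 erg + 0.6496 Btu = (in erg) 6.854e+09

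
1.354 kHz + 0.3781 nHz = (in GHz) 1.354e-06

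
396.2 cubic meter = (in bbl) 2492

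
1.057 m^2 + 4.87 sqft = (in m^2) 1.509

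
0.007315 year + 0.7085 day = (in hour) 81.08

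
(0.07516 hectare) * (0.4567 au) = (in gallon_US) 1.357e+16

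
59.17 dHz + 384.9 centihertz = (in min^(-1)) 586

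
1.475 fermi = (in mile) 9.165e-19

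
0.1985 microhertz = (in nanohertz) 198.5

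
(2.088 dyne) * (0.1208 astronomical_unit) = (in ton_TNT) 9.018e-05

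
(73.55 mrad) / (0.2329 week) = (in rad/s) 5.222e-07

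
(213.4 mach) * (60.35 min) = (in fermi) 2.631e+23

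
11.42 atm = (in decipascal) 1.157e+07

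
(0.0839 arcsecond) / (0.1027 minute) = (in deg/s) 3.782e-06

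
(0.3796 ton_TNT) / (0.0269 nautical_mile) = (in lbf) 7.167e+06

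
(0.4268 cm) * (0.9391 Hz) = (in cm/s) 0.4008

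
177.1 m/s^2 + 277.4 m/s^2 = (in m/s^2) 454.5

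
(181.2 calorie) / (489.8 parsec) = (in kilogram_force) 5.115e-18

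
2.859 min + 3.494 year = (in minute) 1.836e+06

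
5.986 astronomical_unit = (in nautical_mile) 4.835e+08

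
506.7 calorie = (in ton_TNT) 5.067e-07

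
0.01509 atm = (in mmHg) 11.47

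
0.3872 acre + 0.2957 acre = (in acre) 0.6829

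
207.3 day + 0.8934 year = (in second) 4.608e+07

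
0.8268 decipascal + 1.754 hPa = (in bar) 0.001755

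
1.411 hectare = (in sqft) 1.519e+05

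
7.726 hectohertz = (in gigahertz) 7.726e-07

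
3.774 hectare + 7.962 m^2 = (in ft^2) 4.063e+05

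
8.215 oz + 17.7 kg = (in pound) 39.54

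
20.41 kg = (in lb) 45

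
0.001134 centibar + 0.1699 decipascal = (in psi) 0.0001669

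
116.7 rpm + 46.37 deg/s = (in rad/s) 13.03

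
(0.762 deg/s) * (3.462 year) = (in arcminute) 4.992e+09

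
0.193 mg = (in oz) 6.808e-06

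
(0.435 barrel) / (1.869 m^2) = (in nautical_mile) 1.998e-05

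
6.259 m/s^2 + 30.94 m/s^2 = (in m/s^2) 37.2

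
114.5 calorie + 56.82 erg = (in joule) 479.1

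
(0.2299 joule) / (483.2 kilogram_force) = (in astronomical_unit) 3.243e-16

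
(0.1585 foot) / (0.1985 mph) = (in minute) 0.009074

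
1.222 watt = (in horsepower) 0.001639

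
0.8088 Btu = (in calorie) 204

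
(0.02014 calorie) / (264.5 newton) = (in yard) 0.0003484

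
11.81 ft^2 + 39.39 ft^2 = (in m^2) 4.757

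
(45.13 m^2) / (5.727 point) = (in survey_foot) 7.329e+04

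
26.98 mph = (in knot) 23.44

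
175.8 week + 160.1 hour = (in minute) 1.782e+06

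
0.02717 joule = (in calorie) 0.006494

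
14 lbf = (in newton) 62.28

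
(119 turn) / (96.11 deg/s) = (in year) 1.413e-05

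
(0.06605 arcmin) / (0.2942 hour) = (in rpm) 1.732e-07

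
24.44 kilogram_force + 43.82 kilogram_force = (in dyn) 6.694e+07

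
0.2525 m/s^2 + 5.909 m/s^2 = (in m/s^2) 6.162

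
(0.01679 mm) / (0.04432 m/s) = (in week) 6.264e-10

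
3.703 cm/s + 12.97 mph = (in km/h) 21.01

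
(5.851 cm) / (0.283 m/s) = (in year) 6.556e-09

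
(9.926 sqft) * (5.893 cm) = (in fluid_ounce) 1838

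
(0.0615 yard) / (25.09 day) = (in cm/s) 2.594e-06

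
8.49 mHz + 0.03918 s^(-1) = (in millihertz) 47.67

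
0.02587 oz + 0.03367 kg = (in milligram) 3.44e+04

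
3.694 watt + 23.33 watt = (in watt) 27.02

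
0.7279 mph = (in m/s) 0.3254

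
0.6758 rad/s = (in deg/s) 38.72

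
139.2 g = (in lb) 0.3069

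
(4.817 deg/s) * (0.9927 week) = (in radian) 5.048e+04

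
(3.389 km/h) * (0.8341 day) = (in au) 4.535e-07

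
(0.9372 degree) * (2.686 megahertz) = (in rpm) 4.196e+05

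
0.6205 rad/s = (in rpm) 5.925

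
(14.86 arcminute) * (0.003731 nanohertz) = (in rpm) 1.54e-13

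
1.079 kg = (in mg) 1.079e+06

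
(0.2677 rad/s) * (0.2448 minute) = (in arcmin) 1.352e+04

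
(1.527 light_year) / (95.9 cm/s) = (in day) 1.744e+11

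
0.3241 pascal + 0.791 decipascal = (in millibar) 0.004032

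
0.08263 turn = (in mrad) 519.2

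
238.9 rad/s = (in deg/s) 1.369e+04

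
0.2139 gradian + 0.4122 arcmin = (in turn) 0.0005538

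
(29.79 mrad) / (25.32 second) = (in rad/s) 0.001177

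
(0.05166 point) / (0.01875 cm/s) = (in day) 1.125e-06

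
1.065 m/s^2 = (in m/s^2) 1.065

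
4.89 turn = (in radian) 30.72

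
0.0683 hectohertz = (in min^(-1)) 409.8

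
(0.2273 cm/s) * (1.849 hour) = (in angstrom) 1.513e+11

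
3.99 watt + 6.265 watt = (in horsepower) 0.01375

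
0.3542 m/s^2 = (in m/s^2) 0.3542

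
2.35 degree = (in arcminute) 141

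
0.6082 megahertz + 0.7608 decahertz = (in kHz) 608.2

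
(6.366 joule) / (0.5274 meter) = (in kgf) 1.231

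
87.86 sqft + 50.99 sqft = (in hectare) 0.00129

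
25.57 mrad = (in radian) 0.02557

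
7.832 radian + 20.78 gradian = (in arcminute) 2.805e+04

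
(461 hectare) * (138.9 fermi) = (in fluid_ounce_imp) 0.02254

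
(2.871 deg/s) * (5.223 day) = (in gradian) 1.44e+06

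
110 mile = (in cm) 1.77e+07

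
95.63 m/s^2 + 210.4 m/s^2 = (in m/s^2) 306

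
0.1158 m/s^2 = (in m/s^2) 0.1158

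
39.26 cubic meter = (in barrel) 246.9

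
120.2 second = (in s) 120.2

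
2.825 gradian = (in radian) 0.04437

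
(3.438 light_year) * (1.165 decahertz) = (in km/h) 1.364e+18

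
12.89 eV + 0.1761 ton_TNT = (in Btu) 6.984e+05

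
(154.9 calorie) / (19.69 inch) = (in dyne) 1.296e+08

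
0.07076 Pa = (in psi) 1.026e-05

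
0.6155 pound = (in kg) 0.2792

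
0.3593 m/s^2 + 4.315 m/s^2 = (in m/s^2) 4.674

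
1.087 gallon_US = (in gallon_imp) 0.9051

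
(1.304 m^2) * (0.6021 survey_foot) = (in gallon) 63.22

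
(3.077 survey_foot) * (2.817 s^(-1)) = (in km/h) 9.511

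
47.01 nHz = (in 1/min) 2.821e-06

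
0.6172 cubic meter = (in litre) 617.2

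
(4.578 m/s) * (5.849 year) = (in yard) 9.235e+08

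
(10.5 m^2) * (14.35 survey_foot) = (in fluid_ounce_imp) 1.616e+06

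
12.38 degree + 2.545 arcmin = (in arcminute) 745.3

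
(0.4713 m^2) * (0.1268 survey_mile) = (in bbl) 604.9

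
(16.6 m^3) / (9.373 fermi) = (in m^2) 1.771e+15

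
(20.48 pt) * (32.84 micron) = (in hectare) 2.373e-11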